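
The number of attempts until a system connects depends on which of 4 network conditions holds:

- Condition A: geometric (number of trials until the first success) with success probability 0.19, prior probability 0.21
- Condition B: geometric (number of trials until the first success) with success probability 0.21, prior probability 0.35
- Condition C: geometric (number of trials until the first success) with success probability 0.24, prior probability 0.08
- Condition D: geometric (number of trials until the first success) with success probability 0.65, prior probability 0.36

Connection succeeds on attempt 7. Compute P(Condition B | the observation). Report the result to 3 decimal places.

Posterior ∝ prior × likelihood, so P(k | x) ∝ π_k f_k(x); normalise over all components.
Evaluate each component's likelihood at the observed value:
  f_A = 0.19·(1−0.19)^6 = 0.19·0.28243 = 0.0536616
  f_B = 0.21·(1−0.21)^6 = 0.21·0.243087 = 0.0510484
  f_C = 0.24·(1−0.24)^6 = 0.24·0.1927 = 0.046248
  f_D = 0.65·(1−0.65)^6 = 0.65·0.00183827 = 0.00119487
Unnormalised posteriors:
  π_A·f_A = 0.21 × 0.0536616 = 0.0112689
  π_B·f_B = 0.35 × 0.0510484 = 0.0178669
  π_C·f_C = 0.08 × 0.046248 = 0.00369984
  π_D·f_D = 0.36 × 0.00119487 = 0.000430154
Evidence: 0.0112689 + 0.0178669 + 0.00369984 + 0.000430154 = 0.0332659
So the posterior for Condition B is 0.0178669 / 0.0332659 ≈ 0.537.

0.537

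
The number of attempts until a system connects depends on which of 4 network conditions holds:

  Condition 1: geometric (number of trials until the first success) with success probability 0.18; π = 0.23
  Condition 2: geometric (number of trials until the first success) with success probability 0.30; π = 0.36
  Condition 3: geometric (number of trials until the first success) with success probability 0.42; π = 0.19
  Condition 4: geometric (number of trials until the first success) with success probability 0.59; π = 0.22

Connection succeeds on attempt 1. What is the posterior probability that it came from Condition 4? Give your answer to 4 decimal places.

0.3616

P(component k | x) = π_k·f_k(x) / marginal(x), where marginal(x) = Σ_j π_j·f_j(x).
Geometric probabilities:
  p_1 = 0.18
  p_2 = 0.3
  p_3 = 0.42
  p_4 = 0.59
Prior × likelihood for each component:
  π_1·p_1 = 0.23 × 0.18 = 0.0414
  π_2·p_2 = 0.36 × 0.3 = 0.108
  π_3·p_3 = 0.19 × 0.42 = 0.0798
  π_4·p_4 = 0.22 × 0.59 = 0.1298
Marginal: 0.0414 + 0.108 + 0.0798 + 0.1298 = 0.359
Responsibility of Condition 4: 0.1298 / 0.359 ≈ 0.3616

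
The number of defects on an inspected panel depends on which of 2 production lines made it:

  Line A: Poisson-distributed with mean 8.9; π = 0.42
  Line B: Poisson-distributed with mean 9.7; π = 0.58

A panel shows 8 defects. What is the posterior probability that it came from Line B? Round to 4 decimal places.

The responsibility of component k is w_k f_k(x) divided by Σ_j w_j f_j(x).
Evaluate each component's likelihood at the observed value:
  f_A = 0.133161
  f_B = 0.119123
Unnormalised posteriors:
  w_A·f_A = 0.42 × 0.133161 = 0.0559278
  w_B·f_B = 0.58 × 0.119123 = 0.0690915
Denominator: 0.0559278 + 0.0690915 = 0.125019
P(Line B | the observation) = 0.0690915 / 0.125019 ≈ 0.5526

0.5526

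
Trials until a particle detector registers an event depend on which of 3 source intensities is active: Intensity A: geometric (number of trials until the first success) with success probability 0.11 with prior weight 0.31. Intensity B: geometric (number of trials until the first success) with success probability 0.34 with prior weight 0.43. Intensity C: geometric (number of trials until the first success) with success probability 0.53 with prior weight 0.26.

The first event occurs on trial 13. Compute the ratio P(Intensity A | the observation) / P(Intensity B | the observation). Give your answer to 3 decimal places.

Only the two components matter; the odds are (P(Z=i) f_i(x)) / (P(Z=j) f_j(x)).
Evaluate each component's likelihood at the observed value:
  p_A = 0.11·(1−0.11)^12 = 0.11·0.24699 = 0.0271689
  p_B = 0.34·(1−0.34)^12 = 0.34·0.00683168 = 0.00232277
  p_C = 0.53·(1−0.53)^12 = 0.53·0.000116191 = 6.15815e-05
Posterior odds = (P(Z=A)·p_A) / (P(Z=B)·p_B) = (0.31·0.0271689) / (0.43·0.00232277) = 0.00842237 / 0.000998791 ≈ 8.433

8.433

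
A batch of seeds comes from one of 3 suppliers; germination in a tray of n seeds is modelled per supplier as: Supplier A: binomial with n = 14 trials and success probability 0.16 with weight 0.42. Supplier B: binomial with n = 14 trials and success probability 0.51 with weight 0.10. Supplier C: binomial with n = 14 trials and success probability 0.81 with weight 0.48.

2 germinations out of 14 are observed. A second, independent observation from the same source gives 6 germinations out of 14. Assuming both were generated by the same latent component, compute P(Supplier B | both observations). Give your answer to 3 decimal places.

0.050

Posterior ∝ prior × likelihood, so P(k | x) ∝ P(Z=k) f_k(x); normalise over all components.
Since both observations come from the same component, the likelihood for component k is f_k(x₁)·f_k(x₂).
  L_A = [C(14,2)·0.16^2·0.84^12 = 91·0.0256·0.12341 = 0.287497] × [0.0124885] = 0.0035904
  L_B = [C(14,2)·0.51^2·0.49^12 = 91·0.2601·0.000191581 = 0.00453456] × [0.175608] = 0.000796306
  L_C = [C(14,2)·0.81^2·0.19^12 = 91·0.6561·2.21331e-09 = 1.32146e-07] × [0.00144044] = 1.90348e-10
Prior × likelihood for each component:
  P(Z=A)·L_A = 0.42 × 0.0035904 = 0.00150797
  P(Z=B)·L_B = 0.10 × 0.000796306 = 7.96306e-05
  P(Z=C)·L_C = 0.48 × 1.90348e-10 = 9.13672e-11
Marginal: 0.00150797 + 7.96306e-05 + 9.13672e-11 = 0.0015876
P(Supplier B | x₁,x₂) = 7.96306e-05 / 0.0015876 ≈ 0.050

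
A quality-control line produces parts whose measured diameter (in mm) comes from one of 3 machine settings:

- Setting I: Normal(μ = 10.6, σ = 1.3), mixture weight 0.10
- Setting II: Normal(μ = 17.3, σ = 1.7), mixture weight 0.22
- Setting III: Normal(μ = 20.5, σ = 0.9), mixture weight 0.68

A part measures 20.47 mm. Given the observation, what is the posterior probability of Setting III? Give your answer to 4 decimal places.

0.9708

By Bayes' theorem, P(k | x) = π_k f_k(x) / Σ_j π_j f_j(x).
Normal densities:
  p_I = 9.3308e-14
  p_II = 0.0412489
  p_III = 0.443023
Weight by the priors:
  π_I·p_I = 0.10 × 9.3308e-14 = 9.3308e-15
  π_II·p_II = 0.22 × 0.0412489 = 0.00907476
  π_III·p_III = 0.68 × 0.443023 = 0.301256
Normaliser: 9.3308e-15 + 0.00907476 + 0.301256 = 0.31033
P(Setting III | x) = 0.301256 / 0.31033 ≈ 0.9708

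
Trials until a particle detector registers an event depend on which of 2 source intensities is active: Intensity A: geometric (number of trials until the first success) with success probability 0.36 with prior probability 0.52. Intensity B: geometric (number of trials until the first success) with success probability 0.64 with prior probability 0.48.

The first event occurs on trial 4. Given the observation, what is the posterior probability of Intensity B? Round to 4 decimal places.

0.2260

Apply Bayes' rule: the posterior for each component is proportional to its prior times its likelihood at x.
Evaluate each component's likelihood at the observed value:
  L_A = 0.0943718
  L_B = 0.0298598
Unnormalised posteriors:
  π_A·L_A = 0.52 × 0.0943718 = 0.0490734
  π_B·L_B = 0.48 × 0.0298598 = 0.0143327
Denominator: 0.0490734 + 0.0143327 = 0.0634061
P(Intensity B | data) = 0.0143327 / 0.0634061 ≈ 0.2260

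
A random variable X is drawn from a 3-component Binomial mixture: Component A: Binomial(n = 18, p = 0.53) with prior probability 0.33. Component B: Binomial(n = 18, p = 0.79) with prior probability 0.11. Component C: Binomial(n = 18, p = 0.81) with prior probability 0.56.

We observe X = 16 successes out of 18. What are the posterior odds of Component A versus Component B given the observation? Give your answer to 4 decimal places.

The posterior odds equal the prior odds times the likelihood ratio: (π_i/π_j)·(f_i(x)/f_j(x)).
Component likelihoods at x = 16 successes out of 18:
  p_A = 0.00131009
  p_B = 0.155297
  p_C = 0.189653
0.00043233 / 0.0170827 ≈ 0.0253

0.0253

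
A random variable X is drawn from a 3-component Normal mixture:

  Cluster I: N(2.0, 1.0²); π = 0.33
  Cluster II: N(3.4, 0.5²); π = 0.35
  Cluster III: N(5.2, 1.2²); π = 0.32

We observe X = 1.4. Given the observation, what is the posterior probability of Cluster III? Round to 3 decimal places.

Apply Bayes' rule: the posterior for each component is proportional to its prior times its likelihood at x.
Evaluate each component's likelihood at the observed value:
  p_I = (1/(1.0·√(2π)))·exp(−(1.4−2.0)²/(2·1.0²)) = 0.398942·exp(-0.18000) = 0.333225
  p_II = (1/(0.5·√(2π)))·exp(−(1.4−3.4)²/(2·0.5²)) = 0.797885·exp(-8.00000) = 0.00026766
  p_III = (1/(1.2·√(2π)))·exp(−(1.4−5.2)²/(2·1.2²)) = 0.332452·exp(-5.01389) = 0.00220915
Weight by the priors:
  w_I·p_I = 0.33 × 0.333225 = 0.109964
  w_II·p_II = 0.35 × 0.00026766 = 9.36812e-05
  w_III·p_III = 0.32 × 0.00220915 = 0.000706927
Marginal: 0.109964 + 9.36812e-05 + 0.000706927 = 0.110765
So the posterior for Cluster III is 0.000706927 / 0.110765 ≈ 0.006.

0.006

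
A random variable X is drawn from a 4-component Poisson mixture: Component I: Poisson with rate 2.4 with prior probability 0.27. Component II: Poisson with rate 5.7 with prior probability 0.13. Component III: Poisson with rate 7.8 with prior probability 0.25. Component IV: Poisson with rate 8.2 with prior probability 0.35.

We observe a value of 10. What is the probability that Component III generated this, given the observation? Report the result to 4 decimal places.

0.3658

The responsibility of component k is π_k f_k(x) divided by Σ_j π_j f_j(x).
Evaluate each component's likelihood at the observed value:
  L_I = 0.000158505
  L_II = 0.0333816
  L_III = 0.0941209
  L_IV = 0.104031
Multiply by the mixture weights:
  π_I·L_I = 0.27 × 0.000158505 = 4.27963e-05
  π_II·L_II = 0.13 × 0.0333816 = 0.00433961
  π_III·L_III = 0.25 × 0.0941209 = 0.0235302
  π_IV·L_IV = 0.35 × 0.104031 = 0.0364107
Evidence: 4.27963e-05 + 0.00433961 + 0.0235302 + 0.0364107 = 0.0643233
Responsibility of Component III: 0.0235302 / 0.0643233 ≈ 0.3658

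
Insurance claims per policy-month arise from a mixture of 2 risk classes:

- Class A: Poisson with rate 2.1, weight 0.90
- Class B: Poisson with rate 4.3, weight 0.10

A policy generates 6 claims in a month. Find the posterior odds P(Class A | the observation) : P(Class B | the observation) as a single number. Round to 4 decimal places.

Since P(k|x) ∝ π_k f_k(x), the posterior odds are π_i f_i(x) / (π_j f_j(x)).
Evaluate each component's likelihood at the observed value:
  f_A = e^(−2.1)·2.1^6/6! = 0.014587
  f_B = e^(−4.3)·4.3^6/6! = 0.119127
Posterior odds = (π_A·f_A) / (π_B·f_B) = (0.90·0.014587) / (0.10·0.119127) = 0.0131283 / 0.0119127 ≈ 1.1020

1.1020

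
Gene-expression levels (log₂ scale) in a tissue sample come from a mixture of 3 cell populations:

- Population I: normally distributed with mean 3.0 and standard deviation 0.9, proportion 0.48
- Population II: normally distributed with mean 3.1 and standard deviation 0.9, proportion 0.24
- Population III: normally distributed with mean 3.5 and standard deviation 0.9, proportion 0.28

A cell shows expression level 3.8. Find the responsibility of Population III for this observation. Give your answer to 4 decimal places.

Posterior ∝ prior × likelihood, so P(k | x) ∝ π_k f_k(x); normalise over all components.
Normal densities:
  f_I = (1/(0.9·√(2π)))·exp(−(3.8−3.0)²/(2·0.9²)) = 0.443269·exp(-0.39506) = 0.298603
  f_II = (1/(0.9·√(2π)))·exp(−(3.8−3.1)²/(2·0.9²)) = 0.443269·exp(-0.30247) = 0.327572
  f_III = (1/(0.9·√(2π)))·exp(−(3.8−3.5)²/(2·0.9²)) = 0.443269·exp(-0.05556) = 0.419315
Prior × likelihood for each component:
  π_I·f_I = 0.48 × 0.298603 = 0.14333
  π_II·f_II = 0.24 × 0.327572 = 0.0786173
  π_III·f_III = 0.28 × 0.419315 = 0.117408
Marginal: 0.14333 + 0.0786173 + 0.117408 = 0.339355
Responsibility of Population III: 0.117408 / 0.339355 ≈ 0.3460

0.3460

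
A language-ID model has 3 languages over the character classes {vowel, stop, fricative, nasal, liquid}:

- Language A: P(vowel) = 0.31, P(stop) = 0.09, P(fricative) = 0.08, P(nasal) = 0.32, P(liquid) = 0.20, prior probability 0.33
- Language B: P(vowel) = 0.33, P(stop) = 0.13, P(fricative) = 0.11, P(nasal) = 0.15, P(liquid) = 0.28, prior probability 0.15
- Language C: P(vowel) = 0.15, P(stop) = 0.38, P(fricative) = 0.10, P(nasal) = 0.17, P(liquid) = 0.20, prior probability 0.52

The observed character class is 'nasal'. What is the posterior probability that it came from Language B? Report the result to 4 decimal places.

0.1039

Apply Bayes' rule: the posterior for each component is proportional to its prior times its likelihood at x.
Component likelihoods at x = 'nasal':
  L_A = 0.32
  L_B = 0.15
  L_C = 0.17
Multiply by the mixture weights:
  P(Z=A)·L_A = 0.33 × 0.32 = 0.1056
  P(Z=B)·L_B = 0.15 × 0.15 = 0.0225
  P(Z=C)·L_C = 0.52 × 0.17 = 0.0884
Denominator: 0.1056 + 0.0225 + 0.0884 = 0.2165
Responsibility of Language B: 0.0225 / 0.2165 ≈ 0.1039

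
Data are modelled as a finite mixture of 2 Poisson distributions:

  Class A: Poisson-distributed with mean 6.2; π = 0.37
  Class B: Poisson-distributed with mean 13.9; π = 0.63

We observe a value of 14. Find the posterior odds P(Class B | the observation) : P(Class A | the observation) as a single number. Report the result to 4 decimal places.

The posterior odds equal the prior odds times the likelihood ratio: (P(Z=i)/P(Z=j))·(f_i(x)/f_j(x)).
Evaluate each component's likelihood at the observed value:
  f_A = 0.00288702
  f_B = 0.105951
0.0667492 / 0.0010682 ≈ 62.4877

62.4877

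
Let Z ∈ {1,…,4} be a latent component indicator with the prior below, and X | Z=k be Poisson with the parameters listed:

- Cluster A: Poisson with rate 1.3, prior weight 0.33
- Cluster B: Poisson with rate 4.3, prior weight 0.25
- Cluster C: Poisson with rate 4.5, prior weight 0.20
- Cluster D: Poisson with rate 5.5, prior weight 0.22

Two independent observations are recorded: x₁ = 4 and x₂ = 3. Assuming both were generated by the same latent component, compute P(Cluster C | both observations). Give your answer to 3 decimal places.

Apply Bayes' rule: the posterior for each component is proportional to its prior times its likelihood at x.
Since both observations come from the same component, the likelihood for component k is f_k(x₁)·f_k(x₂).
  L_A = [0.0324324] × [0.0997921] = 0.0032365
  L_B = [0.193284] × [0.179799] = 0.0347523
  L_C = [0.189808] × [0.168718] = 0.0320239
  L_D = [0.155819] × [0.113323] = 0.0176578
Unnormalised posteriors:
  P(Z=A)·L_A = 0.33 × 0.0032365 = 0.00106804
  P(Z=B)·L_B = 0.25 × 0.0347523 = 0.00868809
  P(Z=C)·L_C = 0.20 × 0.0320239 = 0.00640479
  P(Z=D)·L_D = 0.22 × 0.0176578 = 0.00388472
Denominator: 0.00106804 + 0.00868809 + 0.00640479 + 0.00388472 = 0.0200456
P(Cluster C | x) = 0.00640479 / 0.0200456 ≈ 0.320

0.320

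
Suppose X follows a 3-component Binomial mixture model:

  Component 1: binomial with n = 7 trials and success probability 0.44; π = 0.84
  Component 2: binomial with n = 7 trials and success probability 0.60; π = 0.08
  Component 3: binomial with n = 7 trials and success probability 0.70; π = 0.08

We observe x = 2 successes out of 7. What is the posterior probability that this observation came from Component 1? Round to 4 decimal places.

0.9583

P(component k | x) = π_k·f_k(x) / marginal(x), where marginal(x) = Σ_j π_j·f_j(x).
Binomial probabilities:
  p_1 = 0.223906
  p_2 = 0.0774144
  p_3 = 0.0250047
Prior × likelihood for each component:
  π_1·p_1 = 0.84 × 0.223906 = 0.188081
  π_2·p_2 = 0.08 × 0.0774144 = 0.00619315
  π_3·p_3 = 0.08 × 0.0250047 = 0.00200038
Marginal: 0.188081 + 0.00619315 + 0.00200038 = 0.196274
Responsibility of Component 1: 0.188081 / 0.196274 ≈ 0.9583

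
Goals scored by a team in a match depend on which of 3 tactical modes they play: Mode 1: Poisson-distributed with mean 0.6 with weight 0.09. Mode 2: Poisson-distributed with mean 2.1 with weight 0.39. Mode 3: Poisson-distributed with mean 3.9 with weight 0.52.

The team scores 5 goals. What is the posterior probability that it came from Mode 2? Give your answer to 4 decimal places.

0.1703

By Bayes' theorem, P(k | x) = π_k f_k(x) / Σ_j π_j f_j(x).
Poisson probabilities:
  p_1 = e^(−0.6)·0.6^5/5! = 0.00035563
  p_2 = e^(−2.1)·2.1^5/5! = 0.041677
  p_3 = e^(−3.9)·3.9^5/5! = 0.152193
Prior × likelihood for each component:
  π_1·p_1 = 0.09 × 0.00035563 = 3.20067e-05
  π_2·p_2 = 0.39 × 0.041677 = 0.016254
  π_3·p_3 = 0.52 × 0.152193 = 0.0791401
Normaliser: 3.20067e-05 + 0.016254 + 0.0791401 = 0.0954262
P(Mode 2 | data) = 0.016254 / 0.0954262 ≈ 0.1703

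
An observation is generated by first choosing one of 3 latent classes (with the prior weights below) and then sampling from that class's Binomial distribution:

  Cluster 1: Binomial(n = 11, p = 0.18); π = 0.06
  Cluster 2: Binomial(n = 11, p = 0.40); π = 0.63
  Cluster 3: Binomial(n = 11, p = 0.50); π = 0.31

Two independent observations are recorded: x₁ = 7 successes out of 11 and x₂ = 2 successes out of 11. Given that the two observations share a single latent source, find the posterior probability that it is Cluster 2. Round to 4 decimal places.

By Bayes' theorem, P(k | x) = P(Z=k) f_k(x) / Σ_j P(Z=j) f_j(x).
Since both observations come from the same component, the likelihood for component k is f_k(x₁)·f_k(x₂).
  f_1 = [0.000913433] × [0.298698] = 0.000272841
  f_2 = [0.0700711] × [0.0886837] = 0.00621417
  f_3 = [0.161133] × [0.0268555] = 0.0043273
Weight by the priors:
  P(Z=1)·f_1 = 0.06 × 0.000272841 = 1.63704e-05
  P(Z=2)·f_2 = 0.63 × 0.00621417 = 0.00391492
  P(Z=3)·f_3 = 0.31 × 0.0043273 = 0.00134146
Sum: 1.63704e-05 + 0.00391492 + 0.00134146 = 0.00527276
P(Cluster 2 | x) = 0.00391492 / 0.00527276 ≈ 0.7425

0.7425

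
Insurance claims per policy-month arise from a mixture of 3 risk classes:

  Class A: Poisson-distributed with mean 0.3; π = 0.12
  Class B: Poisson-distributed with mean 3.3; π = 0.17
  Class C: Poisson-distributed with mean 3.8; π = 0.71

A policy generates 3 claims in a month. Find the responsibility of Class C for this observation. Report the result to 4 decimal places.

0.7928

Posterior ∝ prior × likelihood, so P(k | x) ∝ P(Z=k) f_k(x); normalise over all components.
Component likelihoods at x = 3 claims:
  p_A = 0.00333368
  p_B = 0.220912
  p_C = 0.204588
Multiply by the mixture weights:
  P(Z=A)·p_A = 0.12 × 0.00333368 = 0.000400042
  P(Z=B)·p_B = 0.17 × 0.220912 = 0.037555
  P(Z=C)·p_C = 0.71 × 0.204588 = 0.145258
Sum: 0.000400042 + 0.037555 + 0.145258 = 0.183213
So the posterior for Class C is 0.145258 / 0.183213 ≈ 0.7928.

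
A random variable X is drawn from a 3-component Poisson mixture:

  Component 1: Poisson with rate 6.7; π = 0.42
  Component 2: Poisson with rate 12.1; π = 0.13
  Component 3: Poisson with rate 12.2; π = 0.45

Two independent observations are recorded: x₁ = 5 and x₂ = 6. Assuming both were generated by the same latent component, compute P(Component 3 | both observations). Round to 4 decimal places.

0.0128

Apply Bayes' rule: the posterior for each component is proportional to its prior times its likelihood at x.
Since both observations come from the same component, the likelihood for component k is f_k(x₁)·f_k(x₂).
  p_1 = [0.13849] × [0.154648] = 0.0214172
  p_2 = [0.0120166] × [0.0242335] = 0.000291205
  p_3 = [0.0113299] × [0.0230374] = 0.000261011
Unnormalised posteriors:
  w_1·p_1 = 0.42 × 0.0214172 = 0.00899523
  w_2·p_2 = 0.13 × 0.000291205 = 3.78567e-05
  w_3·p_3 = 0.45 × 0.000261011 = 0.000117455
Marginal: 0.00899523 + 3.78567e-05 + 0.000117455 = 0.00915054
P(Component 3 | x₁,x₂) ≈ 0.0128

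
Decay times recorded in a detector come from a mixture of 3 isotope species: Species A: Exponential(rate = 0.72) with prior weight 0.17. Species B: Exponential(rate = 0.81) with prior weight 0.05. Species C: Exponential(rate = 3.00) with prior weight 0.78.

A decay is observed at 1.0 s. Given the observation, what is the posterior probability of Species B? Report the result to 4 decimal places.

By Bayes' theorem, P(k | x) = π_k f_k(x) / Σ_j π_j f_j(x).
Evaluate each component's likelihood at the observed value:
  L_A = 0.72·e^(−0.72·1.0) = 0.72·e^(−0.7200) = 0.350462
  L_B = 0.81·e^(−0.81·1.0) = 0.81·e^(−0.8100) = 0.360335
  L_C = 3.00·e^(−3.00·1.0) = 3.00·e^(−3.0000) = 0.149361
Unnormalised posteriors:
  π_A·L_A = 0.17 × 0.350462 = 0.0595785
  π_B·L_B = 0.05 × 0.360335 = 0.0180168
  π_C·L_C = 0.78 × 0.149361 = 0.116502
Denominator: 0.0595785 + 0.0180168 + 0.116502 = 0.194097
So the posterior for Species B is 0.0180168 / 0.194097 ≈ 0.0928.

0.0928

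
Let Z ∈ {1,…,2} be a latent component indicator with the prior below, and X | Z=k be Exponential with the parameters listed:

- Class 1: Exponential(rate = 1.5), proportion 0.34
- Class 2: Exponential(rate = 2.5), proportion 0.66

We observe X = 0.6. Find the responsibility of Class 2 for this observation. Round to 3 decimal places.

Posterior ∝ prior × likelihood, so P(k | x) ∝ w_k f_k(x); normalise over all components.
Exponential densities:
  f_1 = 1.5·e^(−1.5·0.6) = 1.5·e^(−0.9000) = 0.609854
  f_2 = 2.5·e^(−2.5·0.6) = 2.5·e^(−1.5000) = 0.557825
Weight by the priors:
  w_1·f_1 = 0.34 × 0.609854 = 0.207351
  w_2·f_2 = 0.66 × 0.557825 = 0.368165
Denominator: 0.207351 + 0.368165 = 0.575515
P(Class 2 | data) ≈ 0.640

0.640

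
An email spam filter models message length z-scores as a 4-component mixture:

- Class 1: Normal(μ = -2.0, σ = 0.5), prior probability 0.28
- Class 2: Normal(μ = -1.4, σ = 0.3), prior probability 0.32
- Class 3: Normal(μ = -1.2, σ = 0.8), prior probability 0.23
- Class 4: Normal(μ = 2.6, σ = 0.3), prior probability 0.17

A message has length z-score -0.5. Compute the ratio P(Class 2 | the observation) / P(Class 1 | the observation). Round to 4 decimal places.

Posterior odds = (π_i f_i(x)) / (π_j f_j(x)); the normalising sum cancels.
Component likelihoods at x = -0.5:
  f_1 = 0.0088637
  f_2 = 0.0147728
  f_3 = 0.340069
  f_4 = 8.65544e-24
0.0047273 / 0.00248184 ≈ 1.9048

1.9048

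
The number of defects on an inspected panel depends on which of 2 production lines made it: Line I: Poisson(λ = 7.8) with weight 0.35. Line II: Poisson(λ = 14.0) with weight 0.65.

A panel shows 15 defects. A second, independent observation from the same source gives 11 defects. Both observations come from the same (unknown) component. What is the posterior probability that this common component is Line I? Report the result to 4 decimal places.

0.0315

By Bayes' theorem, P(k | x) = π_k f_k(x) / Σ_j π_j f_j(x).
Since both observations come from the same component, the likelihood for component k is f_k(x₁)·f_k(x₂).
  L_I = [e^(−7.8)·7.8^15/15! = 0.00754089] × [0.0667403] = 0.000503281
  L_II = [e^(−14.0)·14.0^15/15! = 0.0989232] × [0.0843587] = 0.00834503
Multiply by the mixture weights:
  π_I·L_I = 0.35 × 0.000503281 = 0.000176148
  π_II·L_II = 0.65 × 0.00834503 = 0.00542427
Denominator: 0.000176148 + 0.00542427 = 0.00560042
P(Line I | data) = 0.000176148 / 0.00560042 ≈ 0.0315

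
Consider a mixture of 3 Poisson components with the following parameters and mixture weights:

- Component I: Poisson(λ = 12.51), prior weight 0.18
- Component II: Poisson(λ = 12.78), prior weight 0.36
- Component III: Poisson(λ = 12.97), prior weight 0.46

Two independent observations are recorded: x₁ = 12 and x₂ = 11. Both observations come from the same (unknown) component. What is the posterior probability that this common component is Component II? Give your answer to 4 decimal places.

0.3634

By Bayes' theorem, P(k | x) = w_k f_k(x) / Σ_j w_j f_j(x).
Since both observations come from the same component, the likelihood for component k is f_k(x₁)·f_k(x₂).
  L_I = [0.113169] × [0.108555] = 0.0122851
  L_II = [0.111622] × [0.104809] = 0.011699
  L_III = [0.11019] × [0.101949] = 0.0112338
Unnormalised posteriors:
  w_I·L_I = 0.18 × 0.0122851 = 0.00221131
  w_II·L_II = 0.36 × 0.011699 = 0.00421165
  w_III·L_III = 0.46 × 0.0112338 = 0.00516756
Evidence: 0.00221131 + 0.00421165 + 0.00516756 = 0.0115905
Responsibility of Component II: 0.00421165 / 0.0115905 ≈ 0.3634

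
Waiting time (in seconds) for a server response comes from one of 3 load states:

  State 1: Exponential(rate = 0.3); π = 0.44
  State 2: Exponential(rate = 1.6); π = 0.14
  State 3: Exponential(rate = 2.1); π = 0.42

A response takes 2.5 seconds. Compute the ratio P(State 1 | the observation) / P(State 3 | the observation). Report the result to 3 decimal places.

Only the two components matter; the odds are (w_i f_i(x)) / (w_j f_j(x)).
Component likelihoods at x = 2.5 seconds:
  p_1 = 0.14171
  p_2 = 0.029305
  p_3 = 0.0110198
0.0623524 / 0.00462831 ≈ 13.472

13.472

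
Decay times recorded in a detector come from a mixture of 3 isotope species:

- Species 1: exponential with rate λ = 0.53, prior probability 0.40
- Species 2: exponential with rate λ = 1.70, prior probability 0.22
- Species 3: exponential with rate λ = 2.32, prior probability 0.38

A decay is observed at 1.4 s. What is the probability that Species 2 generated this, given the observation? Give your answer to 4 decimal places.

The responsibility of component k is P(Z=k) f_k(x) divided by Σ_j P(Z=j) f_j(x).
Exponential densities:
  f_1 = 0.53·e^(−0.53·1.4) = 0.53·e^(−0.7420) = 0.252365
  f_2 = 1.70·e^(−1.70·1.4) = 1.70·e^(−2.3800) = 0.157336
  f_3 = 2.32·e^(−2.32·1.4) = 2.32·e^(−3.2480) = 0.0901363
Weight by the priors:
  P(Z=1)·f_1 = 0.40 × 0.252365 = 0.100946
  P(Z=2)·f_2 = 0.22 × 0.157336 = 0.0346139
  P(Z=3)·f_3 = 0.38 × 0.0901363 = 0.0342518
Normaliser: 0.100946 + 0.0346139 + 0.0342518 = 0.169812
So the posterior for Species 2 is 0.0346139 / 0.169812 ≈ 0.2038.

0.2038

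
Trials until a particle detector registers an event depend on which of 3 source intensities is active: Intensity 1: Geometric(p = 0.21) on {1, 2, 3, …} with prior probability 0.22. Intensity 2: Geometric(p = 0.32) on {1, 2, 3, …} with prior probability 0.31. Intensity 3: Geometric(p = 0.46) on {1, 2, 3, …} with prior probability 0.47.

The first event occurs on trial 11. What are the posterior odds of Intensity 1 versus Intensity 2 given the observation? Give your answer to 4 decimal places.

Posterior odds = (π_i f_i(x)) / (π_j f_j(x)); the normalising sum cancels.
Evaluate each component's likelihood at the observed value:
  L_1 = 0.0198834
  L_2 = 0.00676455
  L_3 = 0.00096983
0.00437434 / 0.00209701 ≈ 2.0860

2.0860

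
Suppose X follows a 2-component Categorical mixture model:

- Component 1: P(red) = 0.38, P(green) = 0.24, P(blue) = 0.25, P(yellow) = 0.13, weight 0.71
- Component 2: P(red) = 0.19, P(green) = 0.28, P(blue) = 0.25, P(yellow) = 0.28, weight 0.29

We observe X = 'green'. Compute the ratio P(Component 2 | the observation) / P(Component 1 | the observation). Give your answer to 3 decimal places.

0.477

Only the two components matter; the odds are (w_i f_i(x)) / (w_j f_j(x)).
Component likelihoods at x = 'green':
  f_1 = P(green | comp) = 0.24
  f_2 = P(green | comp) = 0.28
0.0812 / 0.1704 ≈ 0.477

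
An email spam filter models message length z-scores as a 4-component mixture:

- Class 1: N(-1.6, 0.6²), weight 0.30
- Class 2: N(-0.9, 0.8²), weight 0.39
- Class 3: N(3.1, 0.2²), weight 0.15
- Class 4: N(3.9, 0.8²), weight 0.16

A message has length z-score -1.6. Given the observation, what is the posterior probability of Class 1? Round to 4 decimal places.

0.6006

The responsibility of component k is P(Z=k) f_k(x) divided by Σ_j P(Z=j) f_j(x).
Normal densities:
  f_1 = (1/(0.6·√(2π)))·exp(−(-1.6−-1.6)²/(2·0.6²)) = 0.664904·exp(-0.00000) = 0.664904
  f_2 = (1/(0.8·√(2π)))·exp(−(-1.6−-0.9)²/(2·0.8²)) = 0.498678·exp(-0.38281) = 0.340069
  f_3 = (1/(0.2·√(2π)))·exp(−(-1.6−3.1)²/(2·0.2²)) = 1.994711·exp(-276.12500) = 2.40058e-120
  f_4 = (1/(0.8·√(2π)))·exp(−(-1.6−3.9)²/(2·0.8²)) = 0.498678·exp(-23.63281) = 2.71782e-11
Weight by the priors:
  P(Z=1)·f_1 = 0.30 × 0.664904 = 0.199471
  P(Z=2)·f_2 = 0.39 × 0.340069 = 0.132627
  P(Z=3)·f_3 = 0.15 × 2.40058e-120 = 3.60087e-121
  P(Z=4)·f_4 = 0.16 × 2.71782e-11 = 4.34851e-12
Normaliser: 0.199471 + 0.132627 + 3.60087e-121 + 4.34851e-12 = 0.332098
So the posterior for Class 1 is 0.199471 / 0.332098 ≈ 0.6006.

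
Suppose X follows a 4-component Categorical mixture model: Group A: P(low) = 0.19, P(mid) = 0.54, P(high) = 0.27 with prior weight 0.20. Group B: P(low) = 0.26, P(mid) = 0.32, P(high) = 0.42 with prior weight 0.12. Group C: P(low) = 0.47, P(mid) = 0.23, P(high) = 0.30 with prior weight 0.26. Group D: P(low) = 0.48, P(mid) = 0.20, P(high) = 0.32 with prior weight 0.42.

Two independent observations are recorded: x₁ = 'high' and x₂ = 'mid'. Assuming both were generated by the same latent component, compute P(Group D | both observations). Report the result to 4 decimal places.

0.2983

Posterior ∝ prior × likelihood, so P(k | x) ∝ π_k f_k(x); normalise over all components.
Since both observations come from the same component, the likelihood for component k is f_k(x₁)·f_k(x₂).
  f_A = [P(high | comp) = 0.27] × [0.54] = 0.1458
  f_B = [P(high | comp) = 0.42] × [0.32] = 0.1344
  f_C = [P(high | comp) = 0.30] × [0.23] = 0.069
  f_D = [P(high | comp) = 0.32] × [0.2] = 0.064
Unnormalised posteriors:
  π_A·f_A = 0.20 × 0.1458 = 0.02916
  π_B·f_B = 0.12 × 0.1344 = 0.016128
  π_C·f_C = 0.26 × 0.069 = 0.01794
  π_D·f_D = 0.42 × 0.064 = 0.02688
Marginal: 0.02916 + 0.016128 + 0.01794 + 0.02688 = 0.090108
Responsibility of Group D: 0.02688 / 0.090108 ≈ 0.2983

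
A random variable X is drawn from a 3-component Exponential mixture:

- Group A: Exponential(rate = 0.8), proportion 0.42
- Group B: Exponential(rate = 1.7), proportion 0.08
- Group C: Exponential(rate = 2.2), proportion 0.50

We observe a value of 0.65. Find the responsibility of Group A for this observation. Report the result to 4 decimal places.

Posterior ∝ prior × likelihood, so P(k | x) ∝ π_k f_k(x); normalise over all components.
Evaluate each component's likelihood at the observed value:
  p_A = 0.475616
  p_B = 0.563058
  p_C = 0.52648
Prior × likelihood for each component:
  π_A·p_A = 0.42 × 0.475616 = 0.199759
  π_B·p_B = 0.08 × 0.563058 = 0.0450447
  π_C·p_C = 0.50 × 0.52648 = 0.26324
Marginal: 0.199759 + 0.0450447 + 0.26324 = 0.508043
P(Group A | data) ≈ 0.3932

0.3932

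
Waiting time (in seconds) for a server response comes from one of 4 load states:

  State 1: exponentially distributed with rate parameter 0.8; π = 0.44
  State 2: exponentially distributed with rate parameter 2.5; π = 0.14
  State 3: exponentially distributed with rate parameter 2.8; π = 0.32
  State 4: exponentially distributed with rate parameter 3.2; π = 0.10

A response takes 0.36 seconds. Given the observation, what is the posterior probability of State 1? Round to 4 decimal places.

P(component k | x) = w_k·f_k(x) / marginal(x), where marginal(x) = Σ_j w_j·f_j(x).
Evaluate each component's likelihood at the observed value:
  f_1 = 0.599809
  f_2 = 1.01642
  f_3 = 1.02185
  f_4 = 1.01121
Unnormalised posteriors:
  w_1·f_1 = 0.44 × 0.599809 = 0.263916
  w_2·f_2 = 0.14 × 1.01642 = 0.142299
  w_3·f_3 = 0.32 × 1.02185 = 0.326994
  w_4·f_4 = 0.10 × 1.01121 = 0.101121
Denominator: 0.263916 + 0.142299 + 0.326994 + 0.101121 = 0.83433
So the posterior for State 1 is 0.263916 / 0.83433 ≈ 0.3163.

0.3163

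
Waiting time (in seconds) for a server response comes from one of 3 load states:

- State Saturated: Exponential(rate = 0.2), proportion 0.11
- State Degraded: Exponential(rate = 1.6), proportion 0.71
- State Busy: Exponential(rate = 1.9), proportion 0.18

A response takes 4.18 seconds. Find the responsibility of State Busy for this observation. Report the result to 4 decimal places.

Apply Bayes' rule: the posterior for each component is proportional to its prior times its likelihood at x.
Exponential densities:
  p_Saturated = 0.2·e^(−0.2·4.18) = 0.2·e^(−0.8360) = 0.0866882
  p_Degraded = 1.6·e^(−1.6·4.18) = 1.6·e^(−6.6880) = 0.00199323
  p_Busy = 1.9·e^(−1.9·4.18) = 1.9·e^(−7.9420) = 0.00067544
Multiply by the mixture weights:
  π_Saturated·p_Saturated = 0.11 × 0.0866882 = 0.0095357
  π_Degraded·p_Degraded = 0.71 × 0.00199323 = 0.0014152
  π_Busy·p_Busy = 0.18 × 0.00067544 = 0.000121579
Denominator: 0.0095357 + 0.0014152 + 0.000121579 = 0.0110725
P(State Busy | data) = 0.000121579 / 0.0110725 ≈ 0.0110

0.0110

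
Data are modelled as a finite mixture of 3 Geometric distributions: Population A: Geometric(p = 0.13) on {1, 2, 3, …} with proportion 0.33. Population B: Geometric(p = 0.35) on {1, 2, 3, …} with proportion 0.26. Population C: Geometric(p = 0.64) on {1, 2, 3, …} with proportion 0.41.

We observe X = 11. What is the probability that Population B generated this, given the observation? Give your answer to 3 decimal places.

0.103

By Bayes' theorem, P(k | x) = w_k f_k(x) / Σ_j w_j f_j(x).
Geometric probabilities:
  p_A = 0.032295
  p_B = 0.00471196
  p_C = 2.33994e-05
Prior × likelihood for each component:
  w_A·p_A = 0.33 × 0.032295 = 0.0106574
  w_B·p_B = 0.26 × 0.00471196 = 0.00122511
  w_C·p_C = 0.41 × 2.33994e-05 = 9.59376e-06
Marginal: 0.0106574 + 0.00122511 + 9.59376e-06 = 0.0118921
P(Population B | 11) ≈ 0.103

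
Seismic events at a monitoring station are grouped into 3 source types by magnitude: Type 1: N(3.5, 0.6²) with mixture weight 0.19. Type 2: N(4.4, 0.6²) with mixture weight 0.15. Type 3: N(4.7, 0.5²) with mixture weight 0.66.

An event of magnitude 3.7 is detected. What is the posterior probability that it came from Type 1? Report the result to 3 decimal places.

The responsibility of component k is P(Z=k) f_k(x) divided by Σ_j P(Z=j) f_j(x).
Normal densities:
  f_1 = (1/(0.6·√(2π)))·exp(−(3.7−3.5)²/(2·0.6²)) = 0.664904·exp(-0.05556) = 0.628972
  f_2 = (1/(0.6·√(2π)))·exp(−(3.7−4.4)²/(2·0.6²)) = 0.664904·exp(-0.68056) = 0.336664
  f_3 = (1/(0.5·√(2π)))·exp(−(3.7−4.7)²/(2·0.5²)) = 0.797885·exp(-2.00000) = 0.107982
Unnormalised posteriors:
  P(Z=1)·f_1 = 0.19 × 0.628972 = 0.119505
  P(Z=2)·f_2 = 0.15 × 0.336664 = 0.0504997
  P(Z=3)·f_3 = 0.66 × 0.107982 = 0.0712681
Denominator: 0.119505 + 0.0504997 + 0.0712681 = 0.241272
P(Type 1 | data) ≈ 0.495

0.495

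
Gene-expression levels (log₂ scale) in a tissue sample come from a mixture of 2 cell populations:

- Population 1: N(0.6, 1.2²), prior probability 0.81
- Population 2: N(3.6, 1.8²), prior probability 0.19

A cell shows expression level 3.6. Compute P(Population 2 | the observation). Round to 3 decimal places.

P(component k | x) = P(Z=k)·f_k(x) / marginal(x), where marginal(x) = Σ_j P(Z=j)·f_j(x).
Evaluate each component's likelihood at the observed value:
  f_1 = 0.0146069
  f_2 = 0.221635
Weight by the priors:
  P(Z=1)·f_1 = 0.81 × 0.0146069 = 0.0118316
  P(Z=2)·f_2 = 0.19 × 0.221635 = 0.0421106
Evidence: 0.0118316 + 0.0421106 = 0.0539422
P(Population 2 | the observation) ≈ 0.781

0.781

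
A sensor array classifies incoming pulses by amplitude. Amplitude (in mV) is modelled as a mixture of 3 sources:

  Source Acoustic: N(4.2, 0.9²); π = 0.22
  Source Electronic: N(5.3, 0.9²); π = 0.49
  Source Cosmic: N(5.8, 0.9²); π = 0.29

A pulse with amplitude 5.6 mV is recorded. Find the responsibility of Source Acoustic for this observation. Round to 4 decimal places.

Apply Bayes' rule: the posterior for each component is proportional to its prior times its likelihood at x.
Evaluate each component's likelihood at the observed value:
  p_Acoustic = (1/(0.9·√(2π)))·exp(−(5.6−4.2)²/(2·0.9²)) = 0.443269·exp(-1.20988) = 0.132198
  p_Electronic = (1/(0.9·√(2π)))·exp(−(5.6−5.3)²/(2·0.9²)) = 0.443269·exp(-0.05556) = 0.419315
  p_Cosmic = (1/(0.9·√(2π)))·exp(−(5.6−5.8)²/(2·0.9²)) = 0.443269·exp(-0.02469) = 0.432458
Prior × likelihood for each component:
  w_Acoustic·p_Acoustic = 0.22 × 0.132198 = 0.0290836
  w_Electronic·p_Electronic = 0.49 × 0.419315 = 0.205464
  w_Cosmic·p_Cosmic = 0.29 × 0.432458 = 0.125413
Marginal: 0.0290836 + 0.205464 + 0.125413 = 0.359961
P(Source Acoustic | 5.6 mV) = 0.0290836 / 0.359961 ≈ 0.0808

0.0808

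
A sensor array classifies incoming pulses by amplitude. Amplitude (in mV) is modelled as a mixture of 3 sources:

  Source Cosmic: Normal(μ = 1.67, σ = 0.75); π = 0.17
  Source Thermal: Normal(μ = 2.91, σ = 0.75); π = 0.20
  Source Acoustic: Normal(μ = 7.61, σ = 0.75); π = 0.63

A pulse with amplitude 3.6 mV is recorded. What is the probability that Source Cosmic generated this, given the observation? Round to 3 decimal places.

P(component k | x) = P(Z=k)·f_k(x) / marginal(x), where marginal(x) = Σ_j P(Z=j)·f_j(x).
Normal densities:
  L_Cosmic = (1/(0.75·√(2π)))·exp(−(3.6−1.67)²/(2·0.75²)) = 0.531923·exp(-3.31102) = 0.0194039
  L_Thermal = (1/(0.75·√(2π)))·exp(−(3.6−2.91)²/(2·0.75²)) = 0.531923·exp(-0.42320) = 0.348382
  L_Acoustic = (1/(0.75·√(2π)))·exp(−(3.6−7.61)²/(2·0.75²)) = 0.531923·exp(-14.29342) = 3.29833e-07
Unnormalised posteriors:
  P(Z=Cosmic)·L_Cosmic = 0.17 × 0.0194039 = 0.00329867
  P(Z=Thermal)·L_Thermal = 0.20 × 0.348382 = 0.0696763
  P(Z=Acoustic)·L_Acoustic = 0.63 × 3.29833e-07 = 2.07795e-07
Sum: 0.00329867 + 0.0696763 + 2.07795e-07 = 0.0729752
Responsibility of Source Cosmic: 0.00329867 / 0.0729752 ≈ 0.045

0.045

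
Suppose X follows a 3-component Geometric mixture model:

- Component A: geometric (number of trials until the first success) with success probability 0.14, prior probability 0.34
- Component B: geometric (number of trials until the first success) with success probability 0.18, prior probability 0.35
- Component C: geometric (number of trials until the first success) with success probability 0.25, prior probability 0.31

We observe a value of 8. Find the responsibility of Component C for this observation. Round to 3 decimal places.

0.243

The responsibility of component k is P(Z=k) f_k(x) divided by Σ_j P(Z=j) f_j(x).
Geometric probabilities:
  L_A = 0.0487099
  L_B = 0.0448714
  L_C = 0.033371
Multiply by the mixture weights:
  P(Z=A)·L_A = 0.34 × 0.0487099 = 0.0165614
  P(Z=B)·L_B = 0.35 × 0.0448714 = 0.015705
  P(Z=C)·L_C = 0.31 × 0.033371 = 0.010345
Evidence: 0.0165614 + 0.015705 + 0.010345 = 0.0426114
P(Component C | 8) ≈ 0.243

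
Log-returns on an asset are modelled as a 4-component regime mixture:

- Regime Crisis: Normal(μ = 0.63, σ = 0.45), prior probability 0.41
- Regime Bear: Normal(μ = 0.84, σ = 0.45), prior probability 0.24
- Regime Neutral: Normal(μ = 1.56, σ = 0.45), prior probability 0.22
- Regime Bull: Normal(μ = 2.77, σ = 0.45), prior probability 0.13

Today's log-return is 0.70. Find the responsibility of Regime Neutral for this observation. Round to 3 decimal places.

Posterior ∝ prior × likelihood, so P(k | x) ∝ w_k f_k(x); normalise over all components.
Normal densities:
  p_Crisis = (1/(0.45·√(2π)))·exp(−(0.70−0.63)²/(2·0.45²)) = 0.886538·exp(-0.01210) = 0.875877
  p_Bear = (1/(0.45·√(2π)))·exp(−(0.70−0.84)²/(2·0.45²)) = 0.886538·exp(-0.04840) = 0.844656
  p_Neutral = (1/(0.45·√(2π)))·exp(−(0.70−1.56)²/(2·0.45²)) = 0.886538·exp(-1.82617) = 0.142758
  p_Bull = (1/(0.45·√(2π)))·exp(−(0.70−2.77)²/(2·0.45²)) = 0.886538·exp(-10.58000) = 2.25352e-05
Prior × likelihood for each component:
  w_Crisis·p_Crisis = 0.41 × 0.875877 = 0.35911
  w_Bear·p_Bear = 0.24 × 0.844656 = 0.202717
  w_Neutral·p_Neutral = 0.22 × 0.142758 = 0.0314068
  w_Bull·p_Bull = 0.13 × 2.25352e-05 = 2.92958e-06
Normaliser: 0.35911 + 0.202717 + 0.0314068 + 2.92958e-06 = 0.593237
P(Regime Neutral | data) = 0.0314068 / 0.593237 ≈ 0.053

0.053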